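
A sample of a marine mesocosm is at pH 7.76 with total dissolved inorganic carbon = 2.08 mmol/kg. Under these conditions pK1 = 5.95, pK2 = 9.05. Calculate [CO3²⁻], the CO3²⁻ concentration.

[CO3²⁻] = 0.100 mmol/kg

α₂ = 1 / (1 + [H⁺]/K2 + [H⁺]²/(K1K2)) = 1 / (1 + 10^+1.29 + 10^-0.52)
   = 1 / (1 + 19.498 + 0.30200) = 1/20.800 = 0.04808
[CO3²⁻] = α₂ × DIC = 0.04808 × 2.08 = 0.100 mmol/kg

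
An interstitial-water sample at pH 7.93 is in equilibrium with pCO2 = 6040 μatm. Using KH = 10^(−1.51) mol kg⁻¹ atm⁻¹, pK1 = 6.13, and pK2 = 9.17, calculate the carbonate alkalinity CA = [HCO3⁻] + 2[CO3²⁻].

[CO2*] = KH · pCO2 = 10^(−1.51) × 6040×10^-6 = 1.867×10^-4 mol/kg
α₀ = 1/(1 + K1/[H⁺] + K1K2/[H⁺]²) = 1/(1 + 10^+1.80 + 10^+0.56) = 0.01477
DIC = [CO2*]/α₀ = 1.867×10^-4 / 0.01477 = 12.64 mmol/kg
CA = (α₁ + 2α₂)·DIC = (0.9316 + 2×0.05361) × 12.64 = 13.1 mmol/kg

CA = 13.1 mmol/kg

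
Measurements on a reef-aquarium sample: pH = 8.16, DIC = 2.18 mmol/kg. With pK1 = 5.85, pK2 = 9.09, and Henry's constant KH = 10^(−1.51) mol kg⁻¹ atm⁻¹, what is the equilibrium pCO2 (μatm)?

pCO2 = 308 μatm

α₀ = 1 / (1 + K1/[H⁺] + K1K2/[H⁺]²) = 1 / (1 + 10^+2.31 + 10^+1.38)
   = 1 / (1 + 204.17 + 23.988) = 1/229.16 = 0.004364
[CO2*] = α₀ × DIC = 0.004364 × 2.18 = 0.009513 mmol/kg = 9.513 μmol/kg
pCO2 = [CO2*]/KH = 9.513×10^-6 / 3.090×10^-2 = 308 μatm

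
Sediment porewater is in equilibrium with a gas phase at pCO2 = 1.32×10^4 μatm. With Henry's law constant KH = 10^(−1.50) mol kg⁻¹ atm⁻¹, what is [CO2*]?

KH = 10^(−1.50) = 3.162×10^-2 mol kg⁻¹ atm⁻¹
[CO2*] = KH · pCO2 = 3.162×10^-2 × 1.32×10^4×10^-6 atm = 4.17×10^-4 mol/kg

[CO2*] = 417 μmol/kg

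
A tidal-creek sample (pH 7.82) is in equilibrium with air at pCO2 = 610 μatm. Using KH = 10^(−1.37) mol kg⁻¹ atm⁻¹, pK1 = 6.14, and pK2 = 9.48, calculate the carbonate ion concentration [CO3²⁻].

[CO3²⁻] = 0.0272 mmol/kg

[CO2*] = KH · pCO2 = 10^(−1.37) × 610×10^-6 = 2.602×10^-5 mol/kg
α₀ = 1/(1 + K1/[H⁺] + K1K2/[H⁺]²) = 1/(1 + 10^+1.68 + 10^+0.02) = 0.02004
DIC = [CO2*]/α₀ = 2.602×10^-5 / 0.02004 = 1.299 mmol/kg
[CO3²⁻] = α₂·DIC; α₂ = 0.02098, so [CO3²⁻] = 0.02098 × 1.299 = 0.0272 mmol/kg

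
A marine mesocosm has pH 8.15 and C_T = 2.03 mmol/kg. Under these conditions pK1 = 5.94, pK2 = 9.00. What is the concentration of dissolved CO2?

[CO2*] = 10.9 μmol/kg

α₀ = 1 / (1 + K1/[H⁺] + K1K2/[H⁺]²) = 1 / (1 + 10^+2.21 + 10^+1.36)
   = 1 / (1 + 162.18 + 22.909) = 1/186.09 = 0.005374
[CO2*] = α₀ × DIC = 0.005374 × 2.03 = 0.0109 mmol/kg = 10.9 μmol/kg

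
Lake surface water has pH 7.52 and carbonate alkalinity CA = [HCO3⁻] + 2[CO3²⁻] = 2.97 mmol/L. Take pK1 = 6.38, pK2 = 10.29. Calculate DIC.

DIC = 3.18 mmol/L

CA = [HCO3⁻] + 2[CO3²⁻] = (α₁ + 2α₂)·DIC
At pH 7.52: [H⁺]/K1 = 10^-1.14 = 0.072444, K2/[H⁺] = 10^-2.77 = 0.0016982
α₁ = 1/(1 + 0.072444 + 0.0016982) = 1/1.0741 = 0.9310; α₂ = α₁·K2/[H⁺] = 0.001581
α₁ + 2α₂ = 0.9341
DIC = CA / (α₁ + 2α₂) = 2.97 / 0.9341 = 3.18 mmol/L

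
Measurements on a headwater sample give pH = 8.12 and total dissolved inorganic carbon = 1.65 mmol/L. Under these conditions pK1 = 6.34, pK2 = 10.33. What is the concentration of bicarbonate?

[HCO3⁻] = 1.61 mmol/L

α₁ = 1 / (1 + [H⁺]/K1 + K2/[H⁺]) = 1 / (1 + 10^-1.78 + 10^-2.21)
   = 1 / (1 + 0.016596 + 0.0061660) = 1/1.0228 = 0.9777
[HCO3⁻] = α₁ × DIC = 0.9777 × 1.65 = 1.61 mmol/L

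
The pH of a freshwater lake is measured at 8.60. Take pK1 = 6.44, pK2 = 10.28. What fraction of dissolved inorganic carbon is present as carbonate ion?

α₂ = 1 / (1 + [H⁺]/K2 + [H⁺]²/(K1K2)) = 1 / (1 + 10^+1.68 + 10^-0.48)
   = 1 / (1 + 47.863 + 0.33113) = 1/49.194 = 0.02033

α₂ = 0.0203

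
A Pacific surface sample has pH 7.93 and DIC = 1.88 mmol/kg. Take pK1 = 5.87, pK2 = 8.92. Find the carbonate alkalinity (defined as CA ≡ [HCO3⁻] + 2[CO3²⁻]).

CA = [HCO3⁻] + 2[CO3²⁻] = (α₁ + 2α₂)·DIC
At pH 7.93: [H⁺]/K1 = 10^-2.06 = 0.0087096, K2/[H⁺] = 10^-0.99 = 0.10233
α₁ = 1/(1 + 0.0087096 + 0.10233) = 1/1.1110 = 0.9001; α₂ = α₁·K2/[H⁺] = 0.09210
α₁ + 2α₂ = 1.0843
CA = 1.0843 × 1.88 = 2.04 mmol/kg

CA = 2.04 mmol/kg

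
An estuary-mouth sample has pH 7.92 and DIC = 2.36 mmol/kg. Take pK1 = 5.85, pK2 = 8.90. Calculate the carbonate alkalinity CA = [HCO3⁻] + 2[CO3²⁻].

CA = 2.56 mmol/kg

CA = [HCO3⁻] + 2[CO3²⁻] = (α₁ + 2α₂)·DIC
At pH 7.92: [H⁺]/K1 = 10^-2.07 = 0.0085114, K2/[H⁺] = 10^-0.98 = 0.10471
α₁ = 1/(1 + 0.0085114 + 0.10471) = 1/1.1132 = 0.8983; α₂ = α₁·K2/[H⁺] = 0.09406
α₁ + 2α₂ = 1.0864
CA = 1.0864 × 2.36 = 2.56 mmol/kg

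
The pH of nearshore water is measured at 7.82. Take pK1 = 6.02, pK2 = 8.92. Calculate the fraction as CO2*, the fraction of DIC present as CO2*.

α₀ = 0.0145

α₀ = 1 / (1 + K1/[H⁺] + K1K2/[H⁺]²) = 1 / (1 + 10^+1.80 + 10^+0.70)
   = 1 / (1 + 63.096 + 5.0119) = 1/69.108 = 0.01447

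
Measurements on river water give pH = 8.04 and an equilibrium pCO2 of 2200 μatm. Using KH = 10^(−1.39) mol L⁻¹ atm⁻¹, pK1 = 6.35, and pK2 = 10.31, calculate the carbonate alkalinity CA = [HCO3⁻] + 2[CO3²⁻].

[CO2*] = KH · pCO2 = 10^(−1.39) × 2200×10^-6 = 8.962×10^-5 mol/L
α₀ = 1/(1 + K1/[H⁺] + K1K2/[H⁺]²) = 1/(1 + 10^+1.69 + 10^-0.58) = 0.01990
DIC = [CO2*]/α₀ = 8.962×10^-5 / 0.01990 = 4.503 mmol/L
CA = (α₁ + 2α₂)·DIC = (0.9749 + 2×0.005235) × 4.503 = 4.44 mmol/L

CA = 4.44 mmol/L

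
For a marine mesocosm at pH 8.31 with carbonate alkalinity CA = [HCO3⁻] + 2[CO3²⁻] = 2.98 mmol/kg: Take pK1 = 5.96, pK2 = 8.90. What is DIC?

CA = [HCO3⁻] + 2[CO3²⁻] = (α₁ + 2α₂)·DIC
At pH 8.31: [H⁺]/K1 = 10^-2.35 = 0.0044668, K2/[H⁺] = 10^-0.59 = 0.25704
α₁ = 1/(1 + 0.0044668 + 0.25704) = 1/1.2615 = 0.7927; α₂ = α₁·K2/[H⁺] = 0.2038
α₁ + 2α₂ = 1.2002
DIC = CA / (α₁ + 2α₂) = 2.98 / 1.2002 = 2.48 mmol/kg

DIC = 2.48 mmol/kg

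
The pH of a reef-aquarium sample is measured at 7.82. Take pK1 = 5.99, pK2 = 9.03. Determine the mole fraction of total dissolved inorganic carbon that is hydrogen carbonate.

α₁ = 0.929

α₁ = 1 / (1 + [H⁺]/K1 + K2/[H⁺]) = 1 / (1 + 10^-1.83 + 10^-1.21)
   = 1 / (1 + 0.014791 + 0.061660) = 1/1.0765 = 0.9290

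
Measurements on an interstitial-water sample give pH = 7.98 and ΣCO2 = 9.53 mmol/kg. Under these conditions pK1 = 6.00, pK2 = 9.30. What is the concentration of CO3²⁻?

[CO3²⁻] = 0.431 mmol/kg

α₂ = 1 / (1 + [H⁺]/K2 + [H⁺]²/(K1K2)) = 1 / (1 + 10^+1.32 + 10^-0.66)
   = 1 / (1 + 20.893 + 0.21878) = 1/22.112 = 0.04522
[CO3²⁻] = α₂ × DIC = 0.04522 × 9.53 = 0.431 mmol/kg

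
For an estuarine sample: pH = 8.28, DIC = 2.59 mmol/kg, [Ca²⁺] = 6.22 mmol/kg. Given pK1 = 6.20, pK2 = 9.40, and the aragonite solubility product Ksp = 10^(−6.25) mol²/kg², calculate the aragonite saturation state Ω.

Ω = 2.00

α₂ = 1 / (1 + [H⁺]/K2 + [H⁺]²/(K1K2)) = 1 / (1 + 10^+1.12 + 10^-0.96)
   = 1 / (1 + 13.183 + 0.10965) = 1/14.292 = 0.06997
[CO3²⁻] = α₂ × DIC = 0.06997 × 2.59 = 0.1812 mmol/kg
Ksp = 10^(−6.25) = 5.623×10^-7
Ω = [Ca²⁺][CO3²⁻]/Ksp = (6.22×10^-3)(1.812×10^-4) / 5.623×10^-7 = 2.00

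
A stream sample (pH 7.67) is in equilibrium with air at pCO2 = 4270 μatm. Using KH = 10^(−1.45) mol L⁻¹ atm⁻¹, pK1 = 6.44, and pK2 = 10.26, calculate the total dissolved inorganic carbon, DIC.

DIC = 2.73 mmol/L

[CO2*] = KH · pCO2 = 10^(−1.45) × 4270×10^-6 = 1.515×10^-4 mol/L
α₀ = 1/(1 + K1/[H⁺] + K1K2/[H⁺]²) = 1/(1 + 10^+1.23 + 10^-1.36) = 0.05548
DIC = [CO2*]/α₀ = 1.515×10^-4 / 0.05548 = 2.73 mmol/L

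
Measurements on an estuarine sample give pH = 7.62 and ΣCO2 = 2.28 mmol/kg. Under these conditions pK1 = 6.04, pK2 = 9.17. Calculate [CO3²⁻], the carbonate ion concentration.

α₂ = 1 / (1 + [H⁺]/K2 + [H⁺]²/(K1K2)) = 1 / (1 + 10^+1.55 + 10^-0.03)
   = 1 / (1 + 35.481 + 0.93325) = 1/37.415 = 0.02673
[CO3²⁻] = α₂ × DIC = 0.02673 × 2.28 = 0.0609 mmol/kg

[CO3²⁻] = 0.0609 mmol/kg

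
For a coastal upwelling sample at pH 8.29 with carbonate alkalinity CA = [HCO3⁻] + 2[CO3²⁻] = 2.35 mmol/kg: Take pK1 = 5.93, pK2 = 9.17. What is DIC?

CA = [HCO3⁻] + 2[CO3²⁻] = (α₁ + 2α₂)·DIC
At pH 8.29: [H⁺]/K1 = 10^-2.36 = 0.0043652, K2/[H⁺] = 10^-0.88 = 0.13183
α₁ = 1/(1 + 0.0043652 + 0.13183) = 1/1.1362 = 0.8801; α₂ = α₁·K2/[H⁺] = 0.1160
α₁ + 2α₂ = 1.1122
DIC = CA / (α₁ + 2α₂) = 2.35 / 1.1122 = 2.11 mmol/kg

DIC = 2.11 mmol/kg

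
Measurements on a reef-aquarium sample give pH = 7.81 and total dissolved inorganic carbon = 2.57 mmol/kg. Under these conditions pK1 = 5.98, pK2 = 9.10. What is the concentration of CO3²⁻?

[CO3²⁻] = 0.124 mmol/kg

α₂ = 1 / (1 + [H⁺]/K2 + [H⁺]²/(K1K2)) = 1 / (1 + 10^+1.29 + 10^-0.54)
   = 1 / (1 + 19.498 + 0.28840) = 1/20.787 = 0.04811
[CO3²⁻] = α₂ × DIC = 0.04811 × 2.57 = 0.124 mmol/kg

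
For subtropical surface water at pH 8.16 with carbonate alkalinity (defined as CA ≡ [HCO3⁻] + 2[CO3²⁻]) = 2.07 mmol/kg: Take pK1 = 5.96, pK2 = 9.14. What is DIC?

DIC = 1.90 mmol/kg

CA = [HCO3⁻] + 2[CO3²⁻] = (α₁ + 2α₂)·DIC
At pH 8.16: [H⁺]/K1 = 10^-2.20 = 0.0063096, K2/[H⁺] = 10^-0.98 = 0.10471
α₁ = 1/(1 + 0.0063096 + 0.10471) = 1/1.1110 = 0.9001; α₂ = α₁·K2/[H⁺] = 0.09425
α₁ + 2α₂ = 1.0886
DIC = CA / (α₁ + 2α₂) = 2.07 / 1.0886 = 1.90 mmol/kg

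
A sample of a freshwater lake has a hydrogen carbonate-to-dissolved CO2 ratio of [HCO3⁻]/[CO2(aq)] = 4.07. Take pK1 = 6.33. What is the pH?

From K1 = [H⁺][HCO3⁻]/[CO2(aq)]:  pH = pK1 + log₁₀([HCO3⁻]/[CO2(aq)])
log₁₀(4.07) = +0.610
pH = 6.33 + (+0.610) = 6.94

pH = 6.94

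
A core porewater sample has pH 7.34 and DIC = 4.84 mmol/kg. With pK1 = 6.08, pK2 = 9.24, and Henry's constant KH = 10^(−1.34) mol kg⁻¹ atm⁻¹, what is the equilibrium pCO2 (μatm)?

α₀ = 1 / (1 + K1/[H⁺] + K1K2/[H⁺]²) = 1 / (1 + 10^+1.26 + 10^-0.64)
   = 1 / (1 + 18.197 + 0.22909) = 1/19.426 = 0.05148
[CO2*] = α₀ × DIC = 0.05148 × 4.84 = 0.2491 mmol/kg
pCO2 = [CO2*]/KH = 2.491×10^-4 / 4.571×10^-2 = 5450 μatm

pCO2 = 5450 μatm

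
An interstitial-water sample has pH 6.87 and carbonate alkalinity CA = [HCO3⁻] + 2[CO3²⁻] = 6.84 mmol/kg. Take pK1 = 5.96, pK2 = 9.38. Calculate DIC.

DIC = 7.66 mmol/kg

CA = [HCO3⁻] + 2[CO3²⁻] = (α₁ + 2α₂)·DIC
At pH 6.87: [H⁺]/K1 = 10^-0.91 = 0.12303, K2/[H⁺] = 10^-2.51 = 0.0030903
α₁ = 1/(1 + 0.12303 + 0.0030903) = 1/1.1261 = 0.8880; α₂ = α₁·K2/[H⁺] = 0.002744
α₁ + 2α₂ = 0.8935
DIC = CA / (α₁ + 2α₂) = 6.84 / 0.8935 = 7.66 mmol/kg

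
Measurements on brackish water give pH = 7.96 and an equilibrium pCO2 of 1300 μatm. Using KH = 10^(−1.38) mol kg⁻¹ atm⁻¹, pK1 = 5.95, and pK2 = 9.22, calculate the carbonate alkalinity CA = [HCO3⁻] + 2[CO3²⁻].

CA = 6.16 mmol/kg

[CO2*] = KH · pCO2 = 10^(−1.38) × 1300×10^-6 = 5.419×10^-5 mol/kg
α₀ = 1/(1 + K1/[H⁺] + K1K2/[H⁺]²) = 1/(1 + 10^+2.01 + 10^+0.75) = 0.009178
DIC = [CO2*]/α₀ = 5.419×10^-5 / 0.009178 = 5.904 mmol/kg
CA = (α₁ + 2α₂)·DIC = (0.9392 + 2×0.05161) × 5.904 = 6.16 mmol/kg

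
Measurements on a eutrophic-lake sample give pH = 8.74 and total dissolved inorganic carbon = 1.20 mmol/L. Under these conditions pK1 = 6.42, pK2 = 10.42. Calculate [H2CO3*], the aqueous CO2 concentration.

α₀ = 1 / (1 + K1/[H⁺] + K1K2/[H⁺]²) = 1 / (1 + 10^+2.32 + 10^+0.64)
   = 1 / (1 + 208.93 + 4.3652) = 1/214.29 = 0.004666
[CO2*] = α₀ × DIC = 0.004666 × 1.20 = 0.00560 mmol/L = 5.60 μmol/L

[CO2*] = 5.60 μmol/L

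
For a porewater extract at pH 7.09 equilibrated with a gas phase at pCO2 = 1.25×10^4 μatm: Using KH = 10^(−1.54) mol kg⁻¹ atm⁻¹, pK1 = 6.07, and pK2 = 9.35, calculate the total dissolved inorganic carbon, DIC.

DIC = 4.16 mmol/kg

[CO2*] = KH · pCO2 = 10^(−1.54) × 1.25×10^4×10^-6 = 3.605×10^-4 mol/kg
α₀ = 1/(1 + K1/[H⁺] + K1K2/[H⁺]²) = 1/(1 + 10^+1.02 + 10^-1.24) = 0.08674
DIC = [CO2*]/α₀ = 3.605×10^-4 / 0.08674 = 4.16 mmol/kg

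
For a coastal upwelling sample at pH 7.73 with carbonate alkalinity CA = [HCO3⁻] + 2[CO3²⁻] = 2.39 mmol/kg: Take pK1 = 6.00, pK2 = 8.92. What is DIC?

DIC = 2.29 mmol/kg

CA = [HCO3⁻] + 2[CO3²⁻] = (α₁ + 2α₂)·DIC
At pH 7.73: [H⁺]/K1 = 10^-1.73 = 0.018621, K2/[H⁺] = 10^-1.19 = 0.064565
α₁ = 1/(1 + 0.018621 + 0.064565) = 1/1.0832 = 0.9232; α₂ = α₁·K2/[H⁺] = 0.05961
α₁ + 2α₂ = 1.0424
DIC = CA / (α₁ + 2α₂) = 2.39 / 1.0424 = 2.29 mmol/kg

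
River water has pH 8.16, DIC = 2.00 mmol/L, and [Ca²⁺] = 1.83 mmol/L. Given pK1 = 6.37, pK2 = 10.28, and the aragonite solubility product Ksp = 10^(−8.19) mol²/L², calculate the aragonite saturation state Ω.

Ω = 4.20

α₂ = 1 / (1 + [H⁺]/K2 + [H⁺]²/(K1K2)) = 1 / (1 + 10^+2.12 + 10^+0.33)
   = 1 / (1 + 131.83 + 2.1380) = 1/134.96 = 0.007409
[CO3²⁻] = α₂ × DIC = 0.007409 × 2.00 = 0.01482 mmol/L = 14.82 μmol/L
Ksp = 10^(−8.19) = 6.457×10^-9
Ω = [Ca²⁺][CO3²⁻]/Ksp = (1.83×10^-3)(1.482×10^-5) / 6.457×10^-9 = 4.20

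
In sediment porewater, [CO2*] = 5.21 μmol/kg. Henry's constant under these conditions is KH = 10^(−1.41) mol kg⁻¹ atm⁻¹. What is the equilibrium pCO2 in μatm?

KH = 10^(−1.41) = 3.890×10^-2 mol kg⁻¹ atm⁻¹
pCO2 = [CO2*]/KH = 5.21×10^-6 / 3.890×10^-2 = 1.34×10^-4 atm = 134 μatm

pCO2 = 134 μatm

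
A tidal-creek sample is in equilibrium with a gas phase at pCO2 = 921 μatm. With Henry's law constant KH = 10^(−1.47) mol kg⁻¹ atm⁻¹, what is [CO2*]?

KH = 10^(−1.47) = 3.388×10^-2 mol kg⁻¹ atm⁻¹
[CO2*] = KH · pCO2 = 3.388×10^-2 × 921×10^-6 atm = 3.12×10^-5 mol/kg

[CO2*] = 31.2 μmol/kg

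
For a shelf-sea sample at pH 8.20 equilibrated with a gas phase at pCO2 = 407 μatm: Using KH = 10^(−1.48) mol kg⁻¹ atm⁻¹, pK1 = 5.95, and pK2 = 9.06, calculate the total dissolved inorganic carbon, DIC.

DIC = 2.74 mmol/kg

[CO2*] = KH · pCO2 = 10^(−1.48) × 407×10^-6 = 1.348×10^-5 mol/kg
α₀ = 1/(1 + K1/[H⁺] + K1K2/[H⁺]²) = 1/(1 + 10^+2.25 + 10^+1.39) = 0.004917
DIC = [CO2*]/α₀ = 1.348×10^-5 / 0.004917 = 2.74 mmol/kg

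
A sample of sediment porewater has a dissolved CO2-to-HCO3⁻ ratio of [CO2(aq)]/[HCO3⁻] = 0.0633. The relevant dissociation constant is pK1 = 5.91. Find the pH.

pH = 7.11

From K1 = [H⁺][HCO3⁻]/[CO2(aq)]:  pH = pK1 − log₁₀([CO2(aq)]/[HCO3⁻])
log₁₀(0.0633) = -1.199
pH = 5.91 − (-1.199) = 7.11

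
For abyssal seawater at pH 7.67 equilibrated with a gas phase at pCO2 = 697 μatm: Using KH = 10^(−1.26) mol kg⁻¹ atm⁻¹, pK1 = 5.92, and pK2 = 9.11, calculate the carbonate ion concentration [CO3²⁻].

[CO3²⁻] = 0.0782 mmol/kg

[CO2*] = KH · pCO2 = 10^(−1.26) × 697×10^-6 = 3.830×10^-5 mol/kg
α₀ = 1/(1 + K1/[H⁺] + K1K2/[H⁺]²) = 1/(1 + 10^+1.75 + 10^+0.31) = 0.01687
DIC = [CO2*]/α₀ = 3.830×10^-5 / 0.01687 = 2.270 mmol/kg
[CO3²⁻] = α₂·DIC; α₂ = 0.03444, so [CO3²⁻] = 0.03444 × 2.270 = 0.0782 mmol/kg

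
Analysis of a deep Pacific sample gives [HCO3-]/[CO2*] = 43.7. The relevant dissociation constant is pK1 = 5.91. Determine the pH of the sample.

From K1 = [H⁺][HCO3-]/[CO2*]:  pH = pK1 + log₁₀([HCO3-]/[CO2*])
log₁₀(43.7) = +1.640
pH = 5.91 + (+1.640) = 7.55

pH = 7.55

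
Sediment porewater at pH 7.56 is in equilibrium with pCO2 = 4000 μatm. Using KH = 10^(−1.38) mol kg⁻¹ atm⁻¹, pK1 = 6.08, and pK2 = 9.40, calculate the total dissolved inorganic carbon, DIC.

DIC = 5.28 mmol/kg

[CO2*] = KH · pCO2 = 10^(−1.38) × 4000×10^-6 = 1.667×10^-4 mol/kg
α₀ = 1/(1 + K1/[H⁺] + K1K2/[H⁺]²) = 1/(1 + 10^+1.48 + 10^-0.36) = 0.03161
DIC = [CO2*]/α₀ = 1.667×10^-4 / 0.03161 = 5.28 mmol/kg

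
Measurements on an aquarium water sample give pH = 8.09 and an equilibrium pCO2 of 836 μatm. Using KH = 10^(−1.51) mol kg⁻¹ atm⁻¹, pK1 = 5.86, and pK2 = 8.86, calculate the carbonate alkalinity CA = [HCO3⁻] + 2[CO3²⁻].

[CO2*] = KH · pCO2 = 10^(−1.51) × 836×10^-6 = 2.583×10^-5 mol/kg
α₀ = 1/(1 + K1/[H⁺] + K1K2/[H⁺]²) = 1/(1 + 10^+2.23 + 10^+1.46) = 0.005008
DIC = [CO2*]/α₀ = 2.583×10^-5 / 0.005008 = 5.158 mmol/kg
CA = (α₁ + 2α₂)·DIC = (0.8505 + 2×0.1444) × 5.158 = 5.88 mmol/kg

CA = 5.88 mmol/kg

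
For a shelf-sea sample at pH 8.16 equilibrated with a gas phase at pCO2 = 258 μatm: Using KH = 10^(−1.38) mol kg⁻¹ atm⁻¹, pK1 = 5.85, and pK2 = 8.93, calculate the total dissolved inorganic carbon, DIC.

DIC = 2.58 mmol/kg

[CO2*] = KH · pCO2 = 10^(−1.38) × 258×10^-6 = 1.076×10^-5 mol/kg
α₀ = 1/(1 + K1/[H⁺] + K1K2/[H⁺]²) = 1/(1 + 10^+2.31 + 10^+1.54) = 0.004169
DIC = [CO2*]/α₀ = 1.076×10^-5 / 0.004169 = 2.58 mmol/kg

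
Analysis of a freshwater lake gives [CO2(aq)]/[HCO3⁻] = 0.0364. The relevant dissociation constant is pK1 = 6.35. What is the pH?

pH = 7.79

From K1 = [H⁺][HCO3⁻]/[CO2(aq)]:  pH = pK1 − log₁₀([CO2(aq)]/[HCO3⁻])
log₁₀(0.0364) = -1.439
pH = 6.35 − (-1.439) = 7.79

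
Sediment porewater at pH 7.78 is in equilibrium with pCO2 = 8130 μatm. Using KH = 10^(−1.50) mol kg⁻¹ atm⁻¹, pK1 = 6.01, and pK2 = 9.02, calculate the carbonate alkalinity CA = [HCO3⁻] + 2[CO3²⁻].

[CO2*] = KH · pCO2 = 10^(−1.50) × 8130×10^-6 = 2.571×10^-4 mol/kg
α₀ = 1/(1 + K1/[H⁺] + K1K2/[H⁺]²) = 1/(1 + 10^+1.77 + 10^+0.53) = 0.01580
DIC = [CO2*]/α₀ = 2.571×10^-4 / 0.01580 = 16.27 mmol/kg
CA = (α₁ + 2α₂)·DIC = (0.9306 + 2×0.05355) × 16.27 = 16.9 mmol/kg

CA = 16.9 mmol/kg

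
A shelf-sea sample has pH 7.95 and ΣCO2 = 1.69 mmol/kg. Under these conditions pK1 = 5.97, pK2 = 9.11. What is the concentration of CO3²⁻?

α₂ = 1 / (1 + [H⁺]/K2 + [H⁺]²/(K1K2)) = 1 / (1 + 10^+1.16 + 10^-0.82)
   = 1 / (1 + 14.454 + 0.15136) = 1/15.606 = 0.06408
[CO3²⁻] = α₂ × DIC = 0.06408 × 1.69 = 0.108 mmol/kg

[CO3²⁻] = 0.108 mmol/kg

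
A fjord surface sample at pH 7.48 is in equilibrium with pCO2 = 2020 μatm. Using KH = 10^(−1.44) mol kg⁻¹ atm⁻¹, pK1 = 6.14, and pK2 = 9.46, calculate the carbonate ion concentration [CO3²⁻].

[CO2*] = KH · pCO2 = 10^(−1.44) × 2020×10^-6 = 7.334×10^-5 mol/kg
α₀ = 1/(1 + K1/[H⁺] + K1K2/[H⁺]²) = 1/(1 + 10^+1.34 + 10^-0.64) = 0.04328
DIC = [CO2*]/α₀ = 7.334×10^-5 / 0.04328 = 1.695 mmol/kg
[CO3²⁻] = α₂·DIC; α₂ = 0.009914, so [CO3²⁻] = 0.009914 × 1.695 = 0.0168 mmol/kg = 16.8 μmol/kg

[CO3²⁻] = 16.8 μmol/kg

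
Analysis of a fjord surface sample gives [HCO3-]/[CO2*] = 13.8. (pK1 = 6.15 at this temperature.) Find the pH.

pH = 7.29

From K1 = [H⁺][HCO3-]/[CO2*]:  pH = pK1 + log₁₀([HCO3-]/[CO2*])
log₁₀(13.8) = +1.140
pH = 6.15 + (+1.140) = 7.29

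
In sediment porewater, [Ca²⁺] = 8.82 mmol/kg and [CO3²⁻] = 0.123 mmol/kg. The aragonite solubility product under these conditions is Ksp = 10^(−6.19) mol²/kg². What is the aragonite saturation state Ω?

Ω = 1.68

Ksp = 10^(−6.19) = 6.457×10^-7
Ω = [Ca²⁺][CO3²⁻]/Ksp = (8.82×10^-3)(0.123×10^-3) / 6.457×10^-7 = 1.68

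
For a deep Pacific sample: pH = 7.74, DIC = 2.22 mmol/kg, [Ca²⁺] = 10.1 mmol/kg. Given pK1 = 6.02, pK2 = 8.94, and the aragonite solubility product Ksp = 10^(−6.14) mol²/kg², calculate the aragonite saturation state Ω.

Ω = 1.80

α₂ = 1 / (1 + [H⁺]/K2 + [H⁺]²/(K1K2)) = 1 / (1 + 10^+1.20 + 10^-0.52)
   = 1 / (1 + 15.849 + 0.30200) = 1/17.151 = 0.05831
[CO3²⁻] = α₂ × DIC = 0.05831 × 2.22 = 0.1294 mmol/kg
Ksp = 10^(−6.14) = 7.244×10^-7
Ω = [Ca²⁺][CO3²⁻]/Ksp = (10.1×10^-3)(1.294×10^-4) / 7.244×10^-7 = 1.80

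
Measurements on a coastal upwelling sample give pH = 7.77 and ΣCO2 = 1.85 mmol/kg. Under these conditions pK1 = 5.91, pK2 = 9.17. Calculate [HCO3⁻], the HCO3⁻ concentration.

α₁ = 1 / (1 + [H⁺]/K1 + K2/[H⁺]) = 1 / (1 + 10^-1.86 + 10^-1.40)
   = 1 / (1 + 0.013804 + 0.039811) = 1/1.0536 = 0.9491
[HCO3⁻] = α₁ × DIC = 0.9491 × 1.85 = 1.76 mmol/kg

[HCO3⁻] = 1.76 mmol/kg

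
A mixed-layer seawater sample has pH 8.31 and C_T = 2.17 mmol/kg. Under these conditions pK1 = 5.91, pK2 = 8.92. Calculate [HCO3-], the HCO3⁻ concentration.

[HCO3⁻] = 1.74 mmol/kg

α₁ = 1 / (1 + [H⁺]/K1 + K2/[H⁺]) = 1 / (1 + 10^-2.40 + 10^-0.61)
   = 1 / (1 + 0.0039811 + 0.24547) = 1/1.2495 = 0.8004
[HCO3⁻] = α₁ × DIC = 0.8004 × 2.17 = 1.74 mmol/kg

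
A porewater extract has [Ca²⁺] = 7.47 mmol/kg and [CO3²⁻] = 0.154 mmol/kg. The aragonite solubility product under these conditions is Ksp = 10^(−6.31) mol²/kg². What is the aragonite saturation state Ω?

Ω = 2.35

Ksp = 10^(−6.31) = 4.898×10^-7
Ω = [Ca²⁺][CO3²⁻]/Ksp = (7.47×10^-3)(0.154×10^-3) / 4.898×10^-7 = 2.35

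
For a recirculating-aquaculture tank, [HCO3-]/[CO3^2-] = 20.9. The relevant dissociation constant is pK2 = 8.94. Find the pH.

From K2 = [H⁺][CO3^2-]/[HCO3-]:  pH = pK2 − log₁₀([HCO3-]/[CO3^2-])
log₁₀(20.9) = +1.320
pH = 8.94 − (+1.320) = 7.62

pH = 7.62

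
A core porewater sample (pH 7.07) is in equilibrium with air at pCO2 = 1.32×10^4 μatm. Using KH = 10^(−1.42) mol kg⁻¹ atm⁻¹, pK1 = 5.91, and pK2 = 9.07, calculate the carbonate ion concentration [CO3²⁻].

[CO2*] = KH · pCO2 = 10^(−1.42) × 1.32×10^4×10^-6 = 5.019×10^-4 mol/kg
α₀ = 1/(1 + K1/[H⁺] + K1K2/[H⁺]²) = 1/(1 + 10^+1.16 + 10^-0.84) = 0.06411
DIC = [CO2*]/α₀ = 5.019×10^-4 / 0.06411 = 7.828 mmol/kg
[CO3²⁻] = α₂·DIC; α₂ = 0.009266, so [CO3²⁻] = 0.009266 × 7.828 = 0.0725 mmol/kg

[CO3²⁻] = 0.0725 mmol/kg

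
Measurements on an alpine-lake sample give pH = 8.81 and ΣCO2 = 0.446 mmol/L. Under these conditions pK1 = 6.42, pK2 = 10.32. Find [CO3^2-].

[CO3²⁻] = 13.3 μmol/L

α₂ = 1 / (1 + [H⁺]/K2 + [H⁺]²/(K1K2)) = 1 / (1 + 10^+1.51 + 10^-0.88)
   = 1 / (1 + 32.359 + 0.13183) = 1/33.491 = 0.02986
[CO3²⁻] = α₂ × DIC = 0.02986 × 0.446 = 0.0133 mmol/L = 13.3 μmol/L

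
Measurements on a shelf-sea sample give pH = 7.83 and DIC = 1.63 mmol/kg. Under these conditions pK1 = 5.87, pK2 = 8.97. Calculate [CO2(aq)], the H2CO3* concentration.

α₀ = 1 / (1 + K1/[H⁺] + K1K2/[H⁺]²) = 1 / (1 + 10^+1.96 + 10^+0.82)
   = 1 / (1 + 91.201 + 6.6069) = 1/98.808 = 0.01012
[CO2*] = α₀ × DIC = 0.01012 × 1.63 = 0.0165 mmol/kg = 16.5 μmol/kg

[CO2*] = 16.5 μmol/kg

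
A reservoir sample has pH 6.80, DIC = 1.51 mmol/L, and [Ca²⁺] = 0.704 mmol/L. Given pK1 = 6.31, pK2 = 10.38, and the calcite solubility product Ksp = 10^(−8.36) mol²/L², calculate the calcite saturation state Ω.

α₂ = 1 / (1 + [H⁺]/K2 + [H⁺]²/(K1K2)) = 1 / (1 + 10^+3.58 + 10^+3.09)
   = 1 / (1 + 3801.9 + 1230.3) = 1/5033.2 = 0.0001987
[CO3²⁻] = α₂ × DIC = 0.0001987 × 1.51 = 0.0003000 mmol/L = 0.3000 μmol/L
Ksp = 10^(−8.36) = 4.365×10^-9
Ω = [Ca²⁺][CO3²⁻]/Ksp = (0.704×10^-3)(3.000×10^-7) / 4.365×10^-9 = 0.0484

Ω = 0.0484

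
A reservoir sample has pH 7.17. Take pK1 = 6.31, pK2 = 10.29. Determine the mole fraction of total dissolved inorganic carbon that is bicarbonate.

α₁ = 1 / (1 + [H⁺]/K1 + K2/[H⁺]) = 1 / (1 + 10^-0.86 + 10^-3.12)
   = 1 / (1 + 0.13804 + 0.00075858) = 1/1.1388 = 0.8781

α₁ = 0.878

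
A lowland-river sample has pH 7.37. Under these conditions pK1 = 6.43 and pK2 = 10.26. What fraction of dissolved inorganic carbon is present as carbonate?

α₂ = 0.00115

α₂ = 1 / (1 + [H⁺]/K2 + [H⁺]²/(K1K2)) = 1 / (1 + 10^+2.89 + 10^+1.95)
   = 1 / (1 + 776.25 + 89.125) = 1/866.37 = 0.001154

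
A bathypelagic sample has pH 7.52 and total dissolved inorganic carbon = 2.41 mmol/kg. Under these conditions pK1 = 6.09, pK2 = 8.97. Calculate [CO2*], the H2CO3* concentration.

[CO2*] = 0.0835 mmol/kg

α₀ = 1 / (1 + K1/[H⁺] + K1K2/[H⁺]²) = 1 / (1 + 10^+1.43 + 10^-0.02)
   = 1 / (1 + 26.915 + 0.95499) = 1/28.870 = 0.03464
[CO2*] = α₀ × DIC = 0.03464 × 2.41 = 0.0835 mmol/kg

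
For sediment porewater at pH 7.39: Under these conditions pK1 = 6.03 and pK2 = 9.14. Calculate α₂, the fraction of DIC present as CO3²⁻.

α₂ = 1 / (1 + [H⁺]/K2 + [H⁺]²/(K1K2)) = 1 / (1 + 10^+1.75 + 10^+0.39)
   = 1 / (1 + 56.234 + 2.4547) = 1/59.689 = 0.01675

α₂ = 0.0168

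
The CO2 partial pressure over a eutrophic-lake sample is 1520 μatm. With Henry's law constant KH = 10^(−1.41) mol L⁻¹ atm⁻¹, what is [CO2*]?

[CO2*] = 59.1 μmol/L

KH = 10^(−1.41) = 3.890×10^-2 mol L⁻¹ atm⁻¹
[CO2*] = KH · pCO2 = 3.890×10^-2 × 1520×10^-6 atm = 5.91×10^-5 mol/L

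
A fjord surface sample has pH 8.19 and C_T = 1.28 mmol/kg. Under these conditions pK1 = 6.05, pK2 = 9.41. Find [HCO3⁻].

α₁ = 1 / (1 + [H⁺]/K1 + K2/[H⁺]) = 1 / (1 + 10^-2.14 + 10^-1.22)
   = 1 / (1 + 0.0072444 + 0.060256) = 1/1.0675 = 0.9368
[HCO3⁻] = α₁ × DIC = 0.9368 × 1.28 = 1.20 mmol/kg

[HCO3⁻] = 1.20 mmol/kg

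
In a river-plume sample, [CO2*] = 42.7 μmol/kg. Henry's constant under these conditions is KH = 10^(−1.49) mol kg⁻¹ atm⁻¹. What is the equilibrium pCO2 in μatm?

KH = 10^(−1.49) = 3.236×10^-2 mol kg⁻¹ atm⁻¹
pCO2 = [CO2*]/KH = 42.7×10^-6 / 3.236×10^-2 = 1.32×10^-3 atm = 1320 μatm

pCO2 = 1320 μatm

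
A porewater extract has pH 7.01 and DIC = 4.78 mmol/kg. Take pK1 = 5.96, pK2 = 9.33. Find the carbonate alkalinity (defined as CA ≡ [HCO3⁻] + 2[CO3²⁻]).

CA = [HCO3⁻] + 2[CO3²⁻] = (α₁ + 2α₂)·DIC
At pH 7.01: [H⁺]/K1 = 10^-1.05 = 0.089125, K2/[H⁺] = 10^-2.32 = 0.0047863
α₁ = 1/(1 + 0.089125 + 0.0047863) = 1/1.0939 = 0.9142; α₂ = α₁·K2/[H⁺] = 0.004375
α₁ + 2α₂ = 0.9229
CA = 0.9229 × 4.78 = 4.41 mmol/kg

CA = 4.41 mmol/kg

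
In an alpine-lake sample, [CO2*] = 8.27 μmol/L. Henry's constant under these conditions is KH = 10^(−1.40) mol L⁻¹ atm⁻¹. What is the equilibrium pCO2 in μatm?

KH = 10^(−1.40) = 3.981×10^-2 mol L⁻¹ atm⁻¹
pCO2 = [CO2*]/KH = 8.27×10^-6 / 3.981×10^-2 = 2.08×10^-4 atm = 208 μatm

pCO2 = 208 μatm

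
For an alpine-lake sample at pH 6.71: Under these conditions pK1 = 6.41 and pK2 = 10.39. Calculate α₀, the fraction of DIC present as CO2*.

α₀ = 1 / (1 + K1/[H⁺] + K1K2/[H⁺]²) = 1 / (1 + 10^+0.30 + 10^-3.38)
   = 1 / (1 + 1.9953 + 0.00041687) = 1/2.9957 = 0.3338

α₀ = 0.334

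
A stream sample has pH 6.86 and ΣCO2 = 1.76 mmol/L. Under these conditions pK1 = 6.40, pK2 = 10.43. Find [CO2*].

[CO2*] = 0.453 mmol/L

α₀ = 1 / (1 + K1/[H⁺] + K1K2/[H⁺]²) = 1 / (1 + 10^+0.46 + 10^-3.11)
   = 1 / (1 + 2.8840 + 0.00077625) = 1/3.8848 = 0.2574
[CO2*] = α₀ × DIC = 0.2574 × 1.76 = 0.453 mmol/L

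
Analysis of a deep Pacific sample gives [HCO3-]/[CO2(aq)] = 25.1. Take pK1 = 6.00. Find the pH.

pH = 7.40

From K1 = [H⁺][HCO3-]/[CO2(aq)]:  pH = pK1 + log₁₀([HCO3-]/[CO2(aq)])
log₁₀(25.1) = +1.400
pH = 6.00 + (+1.400) = 7.40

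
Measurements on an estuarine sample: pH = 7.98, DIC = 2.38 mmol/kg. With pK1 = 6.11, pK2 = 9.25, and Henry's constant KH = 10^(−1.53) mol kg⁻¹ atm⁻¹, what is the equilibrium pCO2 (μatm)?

α₀ = 1 / (1 + K1/[H⁺] + K1K2/[H⁺]²) = 1 / (1 + 10^+1.87 + 10^+0.60)
   = 1 / (1 + 74.131 + 3.9811) = 1/79.112 = 0.01264
[CO2*] = α₀ × DIC = 0.01264 × 2.38 = 0.03008 mmol/kg
pCO2 = [CO2*]/KH = 3.008×10^-5 / 2.951×10^-2 = 1020 μatm

pCO2 = 1020 μatm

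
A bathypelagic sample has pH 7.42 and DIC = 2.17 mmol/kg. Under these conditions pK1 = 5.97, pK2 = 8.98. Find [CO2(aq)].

α₀ = 1 / (1 + K1/[H⁺] + K1K2/[H⁺]²) = 1 / (1 + 10^+1.45 + 10^-0.11)
   = 1 / (1 + 28.184 + 0.77625) = 1/29.960 = 0.03338
[CO2*] = α₀ × DIC = 0.03338 × 2.17 = 0.0724 mmol/kg

[CO2*] = 0.0724 mmol/kg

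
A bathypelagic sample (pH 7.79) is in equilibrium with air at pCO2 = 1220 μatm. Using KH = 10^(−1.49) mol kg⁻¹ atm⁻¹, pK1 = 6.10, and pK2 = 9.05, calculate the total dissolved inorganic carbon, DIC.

[CO2*] = KH · pCO2 = 10^(−1.49) × 1220×10^-6 = 3.948×10^-5 mol/kg
α₀ = 1/(1 + K1/[H⁺] + K1K2/[H⁺]²) = 1/(1 + 10^+1.69 + 10^+0.43) = 0.01899
DIC = [CO2*]/α₀ = 3.948×10^-5 / 0.01899 = 2.08 mmol/kg

DIC = 2.08 mmol/kg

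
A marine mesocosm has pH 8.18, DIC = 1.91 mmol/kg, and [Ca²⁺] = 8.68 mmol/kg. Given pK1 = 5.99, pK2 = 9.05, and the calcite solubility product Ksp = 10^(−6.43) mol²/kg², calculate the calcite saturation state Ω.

α₂ = 1 / (1 + [H⁺]/K2 + [H⁺]²/(K1K2)) = 1 / (1 + 10^+0.87 + 10^-1.32)
   = 1 / (1 + 7.4131 + 0.047863) = 1/8.4610 = 0.1182
[CO3²⁻] = α₂ × DIC = 0.1182 × 1.91 = 0.2257 mmol/kg
Ksp = 10^(−6.43) = 3.715×10^-7
Ω = [Ca²⁺][CO3²⁻]/Ksp = (8.68×10^-3)(2.257×10^-4) / 3.715×10^-7 = 5.27

Ω = 5.27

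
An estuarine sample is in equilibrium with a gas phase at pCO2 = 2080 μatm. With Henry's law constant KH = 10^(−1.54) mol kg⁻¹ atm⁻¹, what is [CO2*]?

[CO2*] = 60.0 μmol/kg

KH = 10^(−1.54) = 2.884×10^-2 mol kg⁻¹ atm⁻¹
[CO2*] = KH · pCO2 = 2.884×10^-2 × 2080×10^-6 atm = 6.00×10^-5 mol/kg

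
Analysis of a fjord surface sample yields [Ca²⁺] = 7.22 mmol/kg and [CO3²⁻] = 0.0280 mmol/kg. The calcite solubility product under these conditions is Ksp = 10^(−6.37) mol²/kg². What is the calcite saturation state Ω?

Ksp = 10^(−6.37) = 4.266×10^-7
Ω = [Ca²⁺][CO3²⁻]/Ksp = (7.22×10^-3)(0.0280×10^-3) / 4.266×10^-7 = 0.474

Ω = 0.474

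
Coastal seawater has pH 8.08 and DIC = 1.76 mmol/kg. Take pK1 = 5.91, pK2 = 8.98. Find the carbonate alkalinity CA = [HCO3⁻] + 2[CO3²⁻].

CA = 1.95 mmol/kg

CA = [HCO3⁻] + 2[CO3²⁻] = (α₁ + 2α₂)·DIC
At pH 8.08: [H⁺]/K1 = 10^-2.17 = 0.0067608, K2/[H⁺] = 10^-0.90 = 0.12589
α₁ = 1/(1 + 0.0067608 + 0.12589) = 1/1.1327 = 0.8829; α₂ = α₁·K2/[H⁺] = 0.1111
α₁ + 2α₂ = 1.1052
CA = 1.1052 × 1.76 = 1.95 mmol/kg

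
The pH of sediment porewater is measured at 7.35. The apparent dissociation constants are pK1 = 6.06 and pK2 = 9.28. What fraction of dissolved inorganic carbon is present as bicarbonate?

α₁ = 1 / (1 + [H⁺]/K1 + K2/[H⁺]) = 1 / (1 + 10^-1.29 + 10^-1.93)
   = 1 / (1 + 0.051286 + 0.011749) = 1/1.0630 = 0.9407

α₁ = 0.941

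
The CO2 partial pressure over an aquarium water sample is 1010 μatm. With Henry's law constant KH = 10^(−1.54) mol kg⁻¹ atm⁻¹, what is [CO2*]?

[CO2*] = 29.1 μmol/kg

KH = 10^(−1.54) = 2.884×10^-2 mol kg⁻¹ atm⁻¹
[CO2*] = KH · pCO2 = 2.884×10^-2 × 1010×10^-6 atm = 2.91×10^-5 mol/kg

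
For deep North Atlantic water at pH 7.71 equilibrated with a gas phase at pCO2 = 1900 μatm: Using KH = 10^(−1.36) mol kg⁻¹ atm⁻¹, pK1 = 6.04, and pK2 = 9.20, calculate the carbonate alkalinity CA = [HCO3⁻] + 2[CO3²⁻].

CA = 4.13 mmol/kg

[CO2*] = KH · pCO2 = 10^(−1.36) × 1900×10^-6 = 8.294×10^-5 mol/kg
α₀ = 1/(1 + K1/[H⁺] + K1K2/[H⁺]²) = 1/(1 + 10^+1.67 + 10^+0.18) = 0.02029
DIC = [CO2*]/α₀ = 8.294×10^-5 / 0.02029 = 4.088 mmol/kg
CA = (α₁ + 2α₂)·DIC = (0.9490 + 2×0.03071) × 4.088 = 4.13 mmol/kg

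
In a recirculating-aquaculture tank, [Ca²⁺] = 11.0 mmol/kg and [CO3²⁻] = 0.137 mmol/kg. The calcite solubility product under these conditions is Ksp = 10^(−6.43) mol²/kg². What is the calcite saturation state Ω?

Ksp = 10^(−6.43) = 3.715×10^-7
Ω = [Ca²⁺][CO3²⁻]/Ksp = (11.0×10^-3)(0.137×10^-3) / 3.715×10^-7 = 4.06

Ω = 4.06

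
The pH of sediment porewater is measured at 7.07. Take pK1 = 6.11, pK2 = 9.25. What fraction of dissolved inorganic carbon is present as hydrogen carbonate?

α₁ = 1 / (1 + [H⁺]/K1 + K2/[H⁺]) = 1 / (1 + 10^-0.96 + 10^-2.18)
   = 1 / (1 + 0.10965 + 0.0066069) = 1/1.1163 = 0.8959

α₁ = 0.896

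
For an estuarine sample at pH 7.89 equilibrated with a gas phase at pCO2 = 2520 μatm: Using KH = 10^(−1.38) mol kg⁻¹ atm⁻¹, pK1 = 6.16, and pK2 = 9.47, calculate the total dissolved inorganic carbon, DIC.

[CO2*] = KH · pCO2 = 10^(−1.38) × 2520×10^-6 = 1.051×10^-4 mol/kg
α₀ = 1/(1 + K1/[H⁺] + K1K2/[H⁺]²) = 1/(1 + 10^+1.73 + 10^+0.15) = 0.01782
DIC = [CO2*]/α₀ = 1.051×10^-4 / 0.01782 = 5.90 mmol/kg

DIC = 5.90 mmol/kg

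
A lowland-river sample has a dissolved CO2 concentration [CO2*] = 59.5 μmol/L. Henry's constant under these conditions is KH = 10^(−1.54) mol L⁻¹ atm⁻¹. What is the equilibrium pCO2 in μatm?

pCO2 = 2060 μatm

KH = 10^(−1.54) = 2.884×10^-2 mol L⁻¹ atm⁻¹
pCO2 = [CO2*]/KH = 59.5×10^-6 / 2.884×10^-2 = 2.06×10^-3 atm = 2060 μatm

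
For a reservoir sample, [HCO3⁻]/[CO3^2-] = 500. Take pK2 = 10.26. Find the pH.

pH = 7.56

From K2 = [H⁺][CO3^2-]/[HCO3⁻]:  pH = pK2 − log₁₀([HCO3⁻]/[CO3^2-])
log₁₀(500) = +2.699
pH = 10.26 − (+2.699) = 7.56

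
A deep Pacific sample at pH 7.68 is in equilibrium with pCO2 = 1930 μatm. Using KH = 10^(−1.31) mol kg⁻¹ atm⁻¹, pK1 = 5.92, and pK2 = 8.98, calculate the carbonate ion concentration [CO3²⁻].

[CO2*] = KH · pCO2 = 10^(−1.31) × 1930×10^-6 = 9.453×10^-5 mol/kg
α₀ = 1/(1 + K1/[H⁺] + K1K2/[H⁺]²) = 1/(1 + 10^+1.76 + 10^+0.46) = 0.01628
DIC = [CO2*]/α₀ = 9.453×10^-5 / 0.01628 = 5.807 mmol/kg
[CO3²⁻] = α₂·DIC; α₂ = 0.04695, so [CO3²⁻] = 0.04695 × 5.807 = 0.273 mmol/kg

[CO3²⁻] = 0.273 mmol/kg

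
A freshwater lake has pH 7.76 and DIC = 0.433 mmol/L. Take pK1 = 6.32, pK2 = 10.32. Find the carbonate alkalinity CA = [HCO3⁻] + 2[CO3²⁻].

CA = 0.419 mmol/L

CA = [HCO3⁻] + 2[CO3²⁻] = (α₁ + 2α₂)·DIC
At pH 7.76: [H⁺]/K1 = 10^-1.44 = 0.036308, K2/[H⁺] = 10^-2.56 = 0.0027542
α₁ = 1/(1 + 0.036308 + 0.0027542) = 1/1.0391 = 0.9624; α₂ = α₁·K2/[H⁺] = 0.002651
α₁ + 2α₂ = 0.9677
CA = 0.9677 × 0.433 = 0.419 mmol/L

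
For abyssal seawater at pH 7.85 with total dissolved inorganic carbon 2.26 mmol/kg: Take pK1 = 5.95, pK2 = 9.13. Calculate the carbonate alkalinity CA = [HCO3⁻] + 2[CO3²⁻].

CA = 2.34 mmol/kg

CA = [HCO3⁻] + 2[CO3²⁻] = (α₁ + 2α₂)·DIC
At pH 7.85: [H⁺]/K1 = 10^-1.90 = 0.012589, K2/[H⁺] = 10^-1.28 = 0.052481
α₁ = 1/(1 + 0.012589 + 0.052481) = 1/1.0651 = 0.9389; α₂ = α₁·K2/[H⁺] = 0.04927
α₁ + 2α₂ = 1.0375
CA = 1.0375 × 2.26 = 2.34 mmol/kg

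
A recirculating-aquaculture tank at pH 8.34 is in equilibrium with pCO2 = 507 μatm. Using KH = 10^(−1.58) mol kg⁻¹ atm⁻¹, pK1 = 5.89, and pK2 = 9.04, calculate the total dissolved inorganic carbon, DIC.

DIC = 4.52 mmol/kg

[CO2*] = KH · pCO2 = 10^(−1.58) × 507×10^-6 = 1.334×10^-5 mol/kg
α₀ = 1/(1 + K1/[H⁺] + K1K2/[H⁺]²) = 1/(1 + 10^+2.45 + 10^+1.75) = 0.002949
DIC = [CO2*]/α₀ = 1.334×10^-5 / 0.002949 = 4.52 mmol/kg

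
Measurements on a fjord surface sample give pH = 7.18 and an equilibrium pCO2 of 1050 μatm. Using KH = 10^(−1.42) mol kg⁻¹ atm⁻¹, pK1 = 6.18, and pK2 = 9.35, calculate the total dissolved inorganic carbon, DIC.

DIC = 0.442 mmol/kg

[CO2*] = KH · pCO2 = 10^(−1.42) × 1050×10^-6 = 3.992×10^-5 mol/kg
α₀ = 1/(1 + K1/[H⁺] + K1K2/[H⁺]²) = 1/(1 + 10^+1.00 + 10^-1.17) = 0.09035
DIC = [CO2*]/α₀ = 3.992×10^-5 / 0.09035 = 0.442 mmol/kg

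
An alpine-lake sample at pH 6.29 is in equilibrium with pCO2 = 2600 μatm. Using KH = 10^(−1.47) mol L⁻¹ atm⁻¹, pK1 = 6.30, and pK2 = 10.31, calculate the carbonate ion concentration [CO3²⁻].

[CO2*] = KH · pCO2 = 10^(−1.47) × 2600×10^-6 = 8.810×10^-5 mol/L
α₀ = 1/(1 + K1/[H⁺] + K1K2/[H⁺]²) = 1/(1 + 10^-0.01 + 10^-4.03) = 0.5057
DIC = [CO2*]/α₀ = 8.810×10^-5 / 0.5057 = 0.1742 mmol/L
[CO3²⁻] = α₂·DIC; α₂ = 4.720×10^-5, so [CO3²⁻] = 4.720×10^-5 × 0.1742 = 8.22×10^-6 mmol/L = 0.00822 μmol/L

[CO3²⁻] = 0.00822 μmol/L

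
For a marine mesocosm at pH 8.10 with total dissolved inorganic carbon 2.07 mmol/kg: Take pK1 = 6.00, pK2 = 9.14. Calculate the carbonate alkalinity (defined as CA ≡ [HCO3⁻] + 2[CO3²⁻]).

CA = 2.23 mmol/kg

CA = [HCO3⁻] + 2[CO3²⁻] = (α₁ + 2α₂)·DIC
At pH 8.10: [H⁺]/K1 = 10^-2.10 = 0.0079433, K2/[H⁺] = 10^-1.04 = 0.091201
α₁ = 1/(1 + 0.0079433 + 0.091201) = 1/1.0991 = 0.9098; α₂ = α₁·K2/[H⁺] = 0.08297
α₁ + 2α₂ = 1.0757
CA = 1.0757 × 2.07 = 2.23 mmol/kg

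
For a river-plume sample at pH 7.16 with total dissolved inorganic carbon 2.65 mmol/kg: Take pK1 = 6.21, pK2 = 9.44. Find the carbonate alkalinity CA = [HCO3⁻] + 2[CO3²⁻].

CA = [HCO3⁻] + 2[CO3²⁻] = (α₁ + 2α₂)·DIC
At pH 7.16: [H⁺]/K1 = 10^-0.95 = 0.11220, K2/[H⁺] = 10^-2.28 = 0.0052481
α₁ = 1/(1 + 0.11220 + 0.0052481) = 1/1.1174 = 0.8949; α₂ = α₁·K2/[H⁺] = 0.004696
α₁ + 2α₂ = 0.9043
CA = 0.9043 × 2.65 = 2.40 mmol/kg

CA = 2.40 mmol/kg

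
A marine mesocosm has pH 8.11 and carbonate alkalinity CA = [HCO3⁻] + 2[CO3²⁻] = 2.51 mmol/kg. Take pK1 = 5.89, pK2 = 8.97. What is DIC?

DIC = 2.25 mmol/kg

CA = [HCO3⁻] + 2[CO3²⁻] = (α₁ + 2α₂)·DIC
At pH 8.11: [H⁺]/K1 = 10^-2.22 = 0.0060256, K2/[H⁺] = 10^-0.86 = 0.13804
α₁ = 1/(1 + 0.0060256 + 0.13804) = 1/1.1441 = 0.8741; α₂ = α₁·K2/[H⁺] = 0.1207
α₁ + 2α₂ = 1.1154
DIC = CA / (α₁ + 2α₂) = 2.51 / 1.1154 = 2.25 mmol/kg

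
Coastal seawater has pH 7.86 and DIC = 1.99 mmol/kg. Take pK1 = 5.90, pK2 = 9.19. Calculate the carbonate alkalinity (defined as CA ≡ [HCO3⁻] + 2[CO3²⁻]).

CA = 2.06 mmol/kg

CA = [HCO3⁻] + 2[CO3²⁻] = (α₁ + 2α₂)·DIC
At pH 7.86: [H⁺]/K1 = 10^-1.96 = 0.010965, K2/[H⁺] = 10^-1.33 = 0.046774
α₁ = 1/(1 + 0.010965 + 0.046774) = 1/1.0577 = 0.9454; α₂ = α₁·K2/[H⁺] = 0.04422
α₁ + 2α₂ = 1.0339
CA = 1.0339 × 1.99 = 2.06 mmol/kg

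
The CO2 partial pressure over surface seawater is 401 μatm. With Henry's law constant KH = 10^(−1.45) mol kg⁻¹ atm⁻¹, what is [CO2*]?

[CO2*] = 14.2 μmol/kg

KH = 10^(−1.45) = 3.548×10^-2 mol kg⁻¹ atm⁻¹
[CO2*] = KH · pCO2 = 3.548×10^-2 × 401×10^-6 atm = 1.42×10^-5 mol/kg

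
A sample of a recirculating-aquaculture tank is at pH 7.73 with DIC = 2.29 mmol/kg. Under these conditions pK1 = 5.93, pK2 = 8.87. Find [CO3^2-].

[CO3²⁻] = 0.152 mmol/kg

α₂ = 1 / (1 + [H⁺]/K2 + [H⁺]²/(K1K2)) = 1 / (1 + 10^+1.14 + 10^-0.66)
   = 1 / (1 + 13.804 + 0.21878) = 1/15.023 = 0.06657
[CO3²⁻] = α₂ × DIC = 0.06657 × 2.29 = 0.152 mmol/kg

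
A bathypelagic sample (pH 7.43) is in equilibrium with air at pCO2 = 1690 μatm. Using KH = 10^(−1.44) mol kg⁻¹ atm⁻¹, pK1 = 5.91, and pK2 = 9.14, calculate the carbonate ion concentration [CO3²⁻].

[CO3²⁻] = 0.0396 mmol/kg

[CO2*] = KH · pCO2 = 10^(−1.44) × 1690×10^-6 = 6.136×10^-5 mol/kg
α₀ = 1/(1 + K1/[H⁺] + K1K2/[H⁺]²) = 1/(1 + 10^+1.52 + 10^-0.19) = 0.02877
DIC = [CO2*]/α₀ = 6.136×10^-5 / 0.02877 = 2.133 mmol/kg
[CO3²⁻] = α₂·DIC; α₂ = 0.01858, so [CO3²⁻] = 0.01858 × 2.133 = 0.0396 mmol/kg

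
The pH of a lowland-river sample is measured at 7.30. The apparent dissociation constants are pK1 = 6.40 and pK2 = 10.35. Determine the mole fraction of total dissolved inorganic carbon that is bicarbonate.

α₁ = 1 / (1 + [H⁺]/K1 + K2/[H⁺]) = 1 / (1 + 10^-0.90 + 10^-3.05)
   = 1 / (1 + 0.12589 + 0.00089125) = 1/1.1268 = 0.8875

α₁ = 0.887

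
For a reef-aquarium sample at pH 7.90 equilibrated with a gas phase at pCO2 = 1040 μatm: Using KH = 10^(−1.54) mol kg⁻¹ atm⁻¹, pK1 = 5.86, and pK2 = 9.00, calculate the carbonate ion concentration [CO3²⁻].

[CO3²⁻] = 0.261 mmol/kg

[CO2*] = KH · pCO2 = 10^(−1.54) × 1040×10^-6 = 2.999×10^-5 mol/kg
α₀ = 1/(1 + K1/[H⁺] + K1K2/[H⁺]²) = 1/(1 + 10^+2.04 + 10^+0.94) = 0.008378
DIC = [CO2*]/α₀ = 2.999×10^-5 / 0.008378 = 3.580 mmol/kg
[CO3²⁻] = α₂·DIC; α₂ = 0.07297, so [CO3²⁻] = 0.07297 × 3.580 = 0.261 mmol/kg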